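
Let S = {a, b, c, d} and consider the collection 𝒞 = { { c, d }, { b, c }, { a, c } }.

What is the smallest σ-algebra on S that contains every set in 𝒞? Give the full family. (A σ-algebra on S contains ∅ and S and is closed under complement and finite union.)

σ(𝒞) (16 sets): { {}, { a }, { b }, { c }, { d }, { a, b }, { a, c }, { a, d }, { b, c }, { b, d }, { c, d }, { a, b, c }, { a, b, d }, { a, c, d }, { b, c, d }, S }

Check:
Initial family (5 sets): { {}, { a, c }, { b, c }, { c, d }, S }.
Round 1 adds 6:
  { a, b }  = ᶜ of { c, d }
  { a, d }  = ᶜ of { b, c }
  { b, d }  = ᶜ of { a, c }
  { a, b, c }  = { b, c } ∪ { a, c }
  { a, c, d }  = { c, d } ∪ { a, c }
  { b, c, d }  = { c, d } ∪ { b, c }
  — 11 sets.
Round 2: 4 new —
  { a }  = ᶜ of { b, c, d }
  { b }  = ᶜ of { a, c, d }
  { d }  = ᶜ of { a, b, c }
  { a, b, d }  = { a, b } ∪ { a, d }
  — 15 sets.
Round 3: 1 new —
  { c }  = ᶜ of { a, b, d }
  — 16 sets.
Round 4: stable.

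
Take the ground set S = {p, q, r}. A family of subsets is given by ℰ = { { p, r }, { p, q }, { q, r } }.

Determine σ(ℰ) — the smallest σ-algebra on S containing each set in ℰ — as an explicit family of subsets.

σ(ℰ) = { ∅, { p }, { q }, { r }, { p, q }, { p, r }, { q, r }, S }

Derivation:
Seed the family with ℰ together with ∅ and S: { ∅, { p, q }, { p, r }, { q, r }, S }.
Step 1: 3 new —
  { p }  = ᶜ of { q, r }
  { q }  = ᶜ of { p, r }
  { r }  = ᶜ of { p, q }
After Step 2 the family is unchanged; done.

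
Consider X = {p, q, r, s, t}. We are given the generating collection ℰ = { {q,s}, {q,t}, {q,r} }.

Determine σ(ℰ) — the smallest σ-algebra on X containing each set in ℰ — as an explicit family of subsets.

σ(ℰ) = { ∅, {p}, {q}, {r}, {s}, {t}, {p,q}, {p,r}, {p,s}, {p,t}, {q,r}, {q,s}, {q,t}, {r,s}, {r,t}, {s,t}, {p,q,r}, {p,q,s}, {p,q,t}, {p,r,s}, {p,r,t}, {p,s,t}, {q,r,s}, {q,r,t}, {q,s,t}, {r,s,t}, {p,q,r,s}, {p,q,r,t}, {p,q,s,t}, {p,r,s,t}, {q,r,s,t}, X }

Trace:
Begin from { ∅, {q,r}, {q,s}, {q,t}, X } (that is, ℰ plus ∅ and X).
Pass 1: 6 new —
  {p,r,s}  = X∖{q,t}
  {p,r,t}  = X∖{q,s}
  {p,s,t}  = X∖{q,r}
  {q,r,s}  = {q,r} ∪ {q,s}
  {q,r,t}  = {q,t} ∪ {q,r}
  {q,s,t}  = {q,t} ∪ {q,s}
  — 11 sets.
Pass 2. New:
  {p,r}  = X∖{q,s,t}
  {p,s}  = X∖{q,r,t}
  {p,t}  = X∖{q,r,s}
  {p,q,r,s}  = {q,r,s} ∪ {p,r,s}
  {p,q,r,t}  = {q,t} ∪ {p,r,t}
  {p,q,s,t}  = {p,s,t} ∪ {q,t}
  {p,r,s,t}  = {p,s,t} ∪ {p,r,t}
  {q,r,s,t}  = {q,t} ∪ {q,r,s}
  — 19 sets.
Pass 3: +8 →
  {p}  = X∖{q,r,s,t}
  {q}  = X∖{p,r,s,t}
  {r}  = X∖{p,q,s,t}
  {s}  = X∖{p,q,r,t}
  {t}  = X∖{p,q,r,s}
  {p,q,r}  = {p,r} ∪ {q,r}
  {p,q,s}  = {p,s} ∪ {q,s}
  {p,q,t}  = {q,t} ∪ {p,t}
  — 27 sets.
Pass 4. New:
  {p,q}  = {q} ∪ {p}
  {r,s}  = X∖{p,q,t}
  {r,t}  = X∖{p,q,s}
  {s,t}  = X∖{p,q,r}
  — 31 sets.
Pass 5: 1 new —
  {r,s,t}  = X∖{p,q}
  — 32 sets.
Pass 6: no new sets; the family is a σ-algebra.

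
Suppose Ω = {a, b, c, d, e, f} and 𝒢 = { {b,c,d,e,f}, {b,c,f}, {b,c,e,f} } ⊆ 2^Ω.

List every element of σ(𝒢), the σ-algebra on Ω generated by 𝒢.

Start: 𝒢 ∪ {∅, Ω} = { {}, {b,c,f}, {b,c,e,f}, {b,c,d,e,f}, Ω }.
Step 1 adds 3:
  {a}  = ᶜ of {b,c,d,e,f}
  {a,d}  = ᶜ of {b,c,e,f}
  {a,d,e}  = ᶜ of {b,c,f}
Step 2: 3 new —
  {a,b,c,f}  = {b,c,f} ∪ {a}
  {a,b,c,d,f}  = {b,c,f} ∪ {a,d}
  {a,b,c,e,f}  = {b,c,e,f} ∪ {a}
Step 3 adds 3:
  {d}  = ᶜ of {a,b,c,e,f}
  {e}  = ᶜ of {a,b,c,d,f}
  {d,e}  = ᶜ of {a,b,c,f}
Step 4 (2 new):
  {a,e}  = {e} ∪ {a}
  {b,c,d,f}  = {b,c,f} ∪ {d}
Step 5: already closed under ᶜ and ∪.

Therefore σ(𝒢) = { {}, {a}, {d}, {e}, {a,d}, {a,e}, {d,e}, {a,d,e}, {b,c,f}, {a,b,c,f}, {b,c,d,f}, {b,c,e,f}, {a,b,c,d,f}, {a,b,c,e,f}, {b,c,d,e,f}, Ω } (|σ(𝒢)| = 16).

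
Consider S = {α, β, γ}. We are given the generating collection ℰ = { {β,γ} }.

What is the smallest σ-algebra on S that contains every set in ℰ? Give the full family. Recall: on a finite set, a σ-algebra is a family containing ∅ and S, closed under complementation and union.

|σ(ℰ)| = 4.  σ(ℰ) = { {}, {α}, {β,γ}, S }

Derivation:
Start: ℰ ∪ {∅, S} = { {}, {β,γ}, S }.
Pass 1: 1 new —
  {α}  = ᶜ of {β,γ}
  [4 total]
Pass 2: closed — nothing new.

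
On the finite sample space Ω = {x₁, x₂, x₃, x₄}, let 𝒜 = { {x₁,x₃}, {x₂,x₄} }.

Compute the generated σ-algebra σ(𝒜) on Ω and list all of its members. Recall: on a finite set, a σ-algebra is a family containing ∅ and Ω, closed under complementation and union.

Start: 𝒜 ∪ {∅, Ω} = { {}, {x₁,x₃}, {x₂,x₄}, Ω }.
Iteration 1: closed — nothing new.

σ(𝒜) = { {}, {x₁,x₃}, {x₂,x₄}, Ω }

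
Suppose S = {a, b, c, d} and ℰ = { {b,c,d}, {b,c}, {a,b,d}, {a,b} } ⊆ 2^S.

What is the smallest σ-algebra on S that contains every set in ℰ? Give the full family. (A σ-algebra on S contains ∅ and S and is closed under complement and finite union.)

Start: ℰ ∪ {∅, S} = { ∅, {a,b}, {b,c}, {a,b,d}, {b,c,d}, S }.
Round 1: +5 →
  {a}  = complement {b,c,d}
  {c}  = complement {a,b,d}
  {a,d}  = complement {b,c}
  {c,d}  = complement {a,b}
  {a,b,c}  = {b,c} ∪ {a,b}
  |family| = 11
Round 2. New:
  {d}  = complement {a,b,c}
  {a,c}  = {c} ∪ {a}
  {a,c,d}  = {c,d} ∪ {a,d}
  |family| = 14
Round 3 (2 new):
  {b}  = complement {a,c,d}
  {b,d}  = complement {a,c}
  |family| = 16
After Round 4 the family is unchanged; done.

Hence σ(ℰ) has 16 members: { ∅, {a}, {b}, {c}, {d}, {a,b}, {a,c}, {a,d}, {b,c}, {b,d}, {c,d}, {a,b,c}, {a,b,d}, {a,c,d}, {b,c,d}, S }.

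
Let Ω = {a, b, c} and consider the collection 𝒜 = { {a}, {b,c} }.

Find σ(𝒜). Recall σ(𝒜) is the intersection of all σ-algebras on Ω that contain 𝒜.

Take S₀ = 𝒜 ∪ {∅, Ω} = { ∅, {a}, {b,c}, Ω }.
Pass 1 adds nothing — fixpoint reached.

|σ(𝒜)| = 4.  σ(𝒜) = { ∅, {a}, {b,c}, Ω }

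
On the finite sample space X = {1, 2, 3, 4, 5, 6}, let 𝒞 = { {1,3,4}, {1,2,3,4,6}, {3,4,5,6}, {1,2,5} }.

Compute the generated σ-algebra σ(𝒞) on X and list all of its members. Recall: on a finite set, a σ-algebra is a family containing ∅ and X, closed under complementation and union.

Seed the family with 𝒞 together with ∅ and X: { {}, {1,2,5}, {1,3,4}, {3,4,5,6}, {1,2,3,4,6}, X }.
Iteration 1. New:
  {5}  = {1,2,3,4,6}ᶜ
  {1,2}  = {3,4,5,6}ᶜ
  {2,5,6}  = {1,3,4}ᶜ
  {3,4,6}  = {1,2,5}ᶜ
  {1,2,3,4,5}  = {1,2,5} ∪ {1,3,4}
  {1,3,4,5,6}  = {1,3,4} ∪ {3,4,5,6}
  (now 12)
Iteration 2: 7 new —
  {2}  = {1,3,4,5,6}ᶜ
  {6}  = {1,2,3,4,5}ᶜ
  {1,2,3,4}  = {1,2} ∪ {1,3,4}
  {1,2,5,6}  = {1,2} ∪ {2,5,6}
  {1,3,4,5}  = {5} ∪ {1,3,4}
  {1,3,4,6}  = {1,3,4} ∪ {3,4,6}
  {2,3,4,5,6}  = {3,4,5,6} ∪ {2,5,6}
  (now 19)
Iteration 3: +7 →
  {1}  = {2,3,4,5,6}ᶜ
  {2,5}  = {1,3,4,6}ᶜ
  {2,6}  = {1,3,4,5}ᶜ
  {3,4}  = {1,2,5,6}ᶜ
  {5,6}  = {1,2,3,4}ᶜ
  {1,2,6}  = {1,2} ∪ {6}
  {2,3,4,6}  = {2} ∪ {3,4,6}
  (now 26)
Iteration 4. New:
  {1,5}  = {2,3,4,6}ᶜ
  {1,6}  = {6} ∪ {1}
  {1,5,6}  = {5,6} ∪ {1}
  {2,3,4}  = {3,4} ∪ {2}
  {3,4,5}  = {1,2,6}ᶜ
  {2,3,4,5}  = {2,5} ∪ {3,4}
  (now 32)
Iteration 5: already closed under ᶜ and ∪.

Therefore σ(𝒞) = { {}, {1}, {2}, {5}, {6}, {1,2}, {1,5}, {1,6}, {2,5}, {2,6}, {3,4}, {5,6}, {1,2,5}, {1,2,6}, {1,3,4}, {1,5,6}, {2,3,4}, {2,5,6}, {3,4,5}, {3,4,6}, {1,2,3,4}, {1,2,5,6}, {1,3,4,5}, {1,3,4,6}, {2,3,4,5}, {2,3,4,6}, {3,4,5,6}, {1,2,3,4,5}, {1,2,3,4,6}, {1,3,4,5,6}, {2,3,4,5,6}, X } (|σ(𝒞)| = 32).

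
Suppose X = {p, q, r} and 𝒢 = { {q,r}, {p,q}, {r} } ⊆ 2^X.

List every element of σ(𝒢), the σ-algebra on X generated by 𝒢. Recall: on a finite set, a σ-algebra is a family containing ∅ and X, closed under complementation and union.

Answer: σ(𝒢) = { ∅, {p}, {q}, {r}, {p,q}, {p,r}, {q,r}, X }

Check:
Seed the family with 𝒢 together with ∅ and X: { ∅, {r}, {p,q}, {q,r}, X }.
Iteration 1: 1 new —
  {p}  = {q,r}ᶜ
Iteration 2 (1 new):
  {p,r}  = {r} ∪ {p}
Iteration 3: +1 →
  {q}  = {p,r}ᶜ
Iteration 4: already closed under ᶜ and ∪.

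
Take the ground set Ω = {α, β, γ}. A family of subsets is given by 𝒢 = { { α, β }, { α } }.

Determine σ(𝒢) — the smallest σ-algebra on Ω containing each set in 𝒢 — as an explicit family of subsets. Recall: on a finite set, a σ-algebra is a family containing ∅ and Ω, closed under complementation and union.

σ(𝒢) (8 sets): { ∅, { α }, { β }, { γ }, { α, β }, { α, γ }, { β, γ }, Ω }

Working:
Initial family (4 sets): { ∅, { α }, { α, β }, Ω }.
Round 1 adds 2:
  { γ }  = complement { α, β }
  { β, γ }  = complement { α }
  [6 total]
Round 2. New:
  { α, γ }  = { γ } ∪ { α }
  [7 total]
Round 3 adds 1:
  { β }  = complement { α, γ }
  [8 total]
Round 4 adds nothing — fixpoint reached.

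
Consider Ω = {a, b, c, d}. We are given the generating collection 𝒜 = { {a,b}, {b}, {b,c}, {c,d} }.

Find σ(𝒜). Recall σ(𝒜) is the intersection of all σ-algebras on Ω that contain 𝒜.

Start: 𝒜 ∪ {∅, Ω} = { {}, {b}, {a,b}, {b,c}, {c,d}, Ω }.
Round 1 adds 4:
  {a,d}  = complement {b,c}
  {a,b,c}  = {b,c} ∪ {a,b}
  {a,c,d}  = complement {b}
  {b,c,d}  = {c,d} ∪ {b,c}
  [10 total]
Round 2 adds 3:
  {a}  = complement {b,c,d}
  {d}  = complement {a,b,c}
  {a,b,d}  = {a,b} ∪ {a,d}
  [13 total]
Round 3: +2 →
  {c}  = complement {a,b,d}
  {b,d}  = {d} ∪ {b}
  [15 total]
Round 4: +1 →
  {a,c}  = complement {b,d}
  [16 total]
After Round 5 the family is unchanged; done.

|σ(𝒜)| = 16.  σ(𝒜) = { {}, {a}, {b}, {c}, {d}, {a,b}, {a,c}, {a,d}, {b,c}, {b,d}, {c,d}, {a,b,c}, {a,b,d}, {a,c,d}, {b,c,d}, Ω }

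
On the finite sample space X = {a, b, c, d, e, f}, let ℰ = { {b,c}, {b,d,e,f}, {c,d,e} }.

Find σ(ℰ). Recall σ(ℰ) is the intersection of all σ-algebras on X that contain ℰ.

Take S₀ = ℰ ∪ {∅, X} = { {}, {b,c}, {c,d,e}, {b,d,e,f}, X }.
Pass 1: +5 →
  {a,c}  = {b,d,e,f}ᶜ
  {a,b,f}  = {c,d,e}ᶜ
  {a,d,e,f}  = {b,c}ᶜ
  {b,c,d,e}  = {c,d,e} ∪ {b,c}
  {b,c,d,e,f}  = {c,d,e} ∪ {b,d,e,f}
Pass 2. New:
  {a}  = {b,c,d,e,f}ᶜ
  {a,f}  = {b,c,d,e}ᶜ
  {a,b,c}  = {b,c} ∪ {a,c}
  {a,b,c,f}  = {b,c} ∪ {a,b,f}
  {a,c,d,e}  = {c,d,e} ∪ {a,c}
  {a,b,c,d,e}  = {b,c,d,e} ∪ {a,c}
  {a,b,d,e,f}  = {a,d,e,f} ∪ {b,d,e,f}
  {a,c,d,e,f}  = {c,d,e} ∪ {a,d,e,f}
Pass 3: 7 new —
  {b}  = {a,c,d,e,f}ᶜ
  {c}  = {a,b,d,e,f}ᶜ
  {f}  = {a,b,c,d,e}ᶜ
  {b,f}  = {a,c,d,e}ᶜ
  {d,e}  = {a,b,c,f}ᶜ
  {a,c,f}  = {a,c} ∪ {a,f}
  {d,e,f}  = {a,b,c}ᶜ
Pass 4. New:
  {a,b}  = {b} ∪ {a}
  {c,f}  = {f} ∪ {c}
  {a,d,e}  = {d,e} ∪ {a}
  {b,c,f}  = {b,f} ∪ {c}
  {b,d,e}  = {a,c,f}ᶜ
  {c,d,e,f}  = {c,d,e} ∪ {f}
Pass 5: +1 →
  {a,b,d,e}  = {c,f}ᶜ
Pass 6: stable.

Hence σ(ℰ) has 32 members: { {}, {a}, {b}, {c}, {f}, {a,b}, {a,c}, {a,f}, {b,c}, {b,f}, {c,f}, {d,e}, {a,b,c}, {a,b,f}, {a,c,f}, {a,d,e}, {b,c,f}, {b,d,e}, {c,d,e}, {d,e,f}, {a,b,c,f}, {a,b,d,e}, {a,c,d,e}, {a,d,e,f}, {b,c,d,e}, {b,d,e,f}, {c,d,e,f}, {a,b,c,d,e}, {a,b,d,e,f}, {a,c,d,e,f}, {b,c,d,e,f}, X }.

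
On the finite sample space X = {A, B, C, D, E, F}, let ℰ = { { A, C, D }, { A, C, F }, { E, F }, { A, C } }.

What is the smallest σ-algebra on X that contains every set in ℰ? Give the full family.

Start: ℰ ∪ {∅, X} = { ∅, { A, C }, { E, F }, { A, C, D }, { A, C, F }, X }.
Pass 1. New:
  { B, D, E }  = { A, C, F }ᶜ
  { B, E, F }  = { A, C, D }ᶜ
  { A, B, C, D }  = { E, F }ᶜ
  { A, C, D, F }  = { A, C, D } ∪ { A, C, F }
  { A, C, E, F }  = { E, F } ∪ { A, C }
  { B, D, E, F }  = { A, C }ᶜ
  { A, C, D, E, F }  = { A, C, D } ∪ { E, F }
Pass 2 adds 6:
  { B }  = { A, C, D, E, F }ᶜ
  { B, D }  = { A, C, E, F }ᶜ
  { B, E }  = { A, C, D, F }ᶜ
  { A, B, C, D, E }  = { A, C, D } ∪ { B, D, E }
  { A, B, C, D, F }  = { A, C, F } ∪ { A, B, C, D }
  { A, B, C, E, F }  = { A, C, E, F } ∪ { B, E, F }
Pass 3: +6 →
  { D }  = { A, B, C, E, F }ᶜ
  { E }  = { A, B, C, D, F }ᶜ
  { F }  = { A, B, C, D, E }ᶜ
  { A, B, C }  = { B } ∪ { A, C }
  { A, B, C, E }  = { B, E } ∪ { A, C }
  { A, B, C, F }  = { A, C, F } ∪ { B }
Pass 4: 7 new —
  { B, F }  = { B } ∪ { F }
  { D, E }  = { A, B, C, F }ᶜ
  { D, F }  = { A, B, C, E }ᶜ
  { A, C, E }  = { E } ∪ { A, C }
  { B, D, F }  = { F } ∪ { B, D }
  { D, E, F }  = { A, B, C }ᶜ
  { A, C, D, E }  = { E } ∪ { A, C, D }
Pass 5: already closed under ᶜ and ∪.

|σ(ℰ)| = 32.  σ(ℰ) = { ∅, { B }, { D }, { E }, { F }, { A, C }, { B, D }, { B, E }, { B, F }, { D, E }, { D, F }, { E, F }, { A, B, C }, { A, C, D }, { A, C, E }, { A, C, F }, { B, D, E }, { B, D, F }, { B, E, F }, { D, E, F }, { A, B, C, D }, { A, B, C, E }, { A, B, C, F }, { A, C, D, E }, { A, C, D, F }, { A, C, E, F }, { B, D, E, F }, { A, B, C, D, E }, { A, B, C, D, F }, { A, B, C, E, F }, { A, C, D, E, F }, X }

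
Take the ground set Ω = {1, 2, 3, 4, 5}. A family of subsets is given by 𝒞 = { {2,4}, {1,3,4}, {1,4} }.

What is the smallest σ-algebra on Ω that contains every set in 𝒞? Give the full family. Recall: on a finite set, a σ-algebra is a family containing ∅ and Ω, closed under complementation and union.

Take S₀ = 𝒞 ∪ {∅, Ω} = { {}, {1,4}, {2,4}, {1,3,4}, Ω }.
Step 1: 5 new —
  {2,5}  = {1,3,4}ᶜ
  {1,2,4}  = {1,4} ∪ {2,4}
  {1,3,5}  = {2,4}ᶜ
  {2,3,5}  = {1,4}ᶜ
  {1,2,3,4}  = {1,3,4} ∪ {2,4}
  — 10 sets.
Step 2. New:
  {5}  = {1,2,3,4}ᶜ
  {3,5}  = {1,2,4}ᶜ
  {2,4,5}  = {2,5} ∪ {2,4}
  {1,2,3,5}  = {2,5} ∪ {1,3,5}
  {1,2,4,5}  = {2,5} ∪ {1,2,4}
  {1,3,4,5}  = {1,3,5} ∪ {1,3,4}
  {2,3,4,5}  = {2,3,5} ∪ {2,4}
  — 17 sets.
Step 3 adds 6:
  {1}  = {2,3,4,5}ᶜ
  {2}  = {1,3,4,5}ᶜ
  {3}  = {1,2,4,5}ᶜ
  {4}  = {1,2,3,5}ᶜ
  {1,3}  = {2,4,5}ᶜ
  {1,4,5}  = {1,4} ∪ {5}
  — 23 sets.
Step 4. New:
  {1,2}  = {2} ∪ {1}
  {1,5}  = {5} ∪ {1}
  {2,3}  = {1,4,5}ᶜ
  {3,4}  = {3} ∪ {4}
  {4,5}  = {5} ∪ {4}
  {1,2,3}  = {2} ∪ {1,3}
  {1,2,5}  = {2,5} ∪ {1}
  {2,3,4}  = {3} ∪ {2,4}
  {3,4,5}  = {4} ∪ {3,5}
  — 32 sets.
Step 5: no new sets; the family is a σ-algebra.

Hence σ(𝒞) has 32 members: { {}, {1}, {2}, {3}, {4}, {5}, {1,2}, {1,3}, {1,4}, {1,5}, {2,3}, {2,4}, {2,5}, {3,4}, {3,5}, {4,5}, {1,2,3}, {1,2,4}, {1,2,5}, {1,3,4}, {1,3,5}, {1,4,5}, {2,3,4}, {2,3,5}, {2,4,5}, {3,4,5}, {1,2,3,4}, {1,2,3,5}, {1,2,4,5}, {1,3,4,5}, {2,3,4,5}, Ω }.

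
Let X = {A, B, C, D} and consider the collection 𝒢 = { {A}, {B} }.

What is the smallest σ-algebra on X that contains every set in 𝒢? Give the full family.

Answer: σ(𝒢) = { {}, {A}, {B}, {A, B}, {C, D}, {A, C, D}, {B, C, D}, X }

Check:
Begin from { {}, {A}, {B}, X } (that is, 𝒢 plus ∅ and X).
Step 1 adds 3:
  {A, B}  = {B} ∪ {A}
  {A, C, D}  = {B}ᶜ
  {B, C, D}  = {A}ᶜ
Step 2: +1 →
  {C, D}  = {A, B}ᶜ
Step 3: no new sets; the family is a σ-algebra.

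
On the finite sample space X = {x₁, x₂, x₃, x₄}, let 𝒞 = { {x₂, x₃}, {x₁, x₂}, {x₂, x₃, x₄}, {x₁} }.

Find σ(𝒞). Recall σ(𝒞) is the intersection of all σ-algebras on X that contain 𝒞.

Take S₀ = 𝒞 ∪ {∅, X} = { ∅, {x₁}, {x₁, x₂}, {x₂, x₃}, {x₂, x₃, x₄}, X }.
Round 1. New:
  {x₁, x₄}  = X∖{x₂, x₃}
  {x₃, x₄}  = X∖{x₁, x₂}
  {x₁, x₂, x₃}  = {x₂, x₃} ∪ {x₁, x₂}
  (now 9)
Round 2 (3 new):
  {x₄}  = X∖{x₁, x₂, x₃}
  {x₁, x₂, x₄}  = {x₁, x₂} ∪ {x₁, x₄}
  {x₁, x₃, x₄}  = {x₃, x₄} ∪ {x₁, x₄}
  (now 12)
Round 3: +2 →
  {x₂}  = X∖{x₁, x₃, x₄}
  {x₃}  = X∖{x₁, x₂, x₄}
  (now 14)
Round 4. New:
  {x₁, x₃}  = {x₃} ∪ {x₁}
  {x₂, x₄}  = {x₄} ∪ {x₂}
  (now 16)
Round 5: closed — nothing new.

σ(𝒞) = { ∅, {x₁}, {x₂}, {x₃}, {x₄}, {x₁, x₂}, {x₁, x₃}, {x₁, x₄}, {x₂, x₃}, {x₂, x₄}, {x₃, x₄}, {x₁, x₂, x₃}, {x₁, x₂, x₄}, {x₁, x₃, x₄}, {x₂, x₃, x₄}, X }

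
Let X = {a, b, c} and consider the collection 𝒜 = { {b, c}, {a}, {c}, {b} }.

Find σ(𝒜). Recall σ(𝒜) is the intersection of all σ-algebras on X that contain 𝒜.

Start: 𝒜 ∪ {∅, X} = { ∅, {a}, {b}, {c}, {b, c}, X }.
Round 1 (2 new):
  {a, b}  = ᶜ of {c}
  {a, c}  = ᶜ of {b}
  (now 8)
After Round 2 the family is unchanged; done.

σ(𝒜) = { ∅, {a}, {b}, {c}, {a, b}, {a, c}, {b, c}, X }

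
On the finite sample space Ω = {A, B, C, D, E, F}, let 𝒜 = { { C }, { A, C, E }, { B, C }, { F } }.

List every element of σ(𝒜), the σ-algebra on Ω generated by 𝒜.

Start: 𝒜 ∪ {∅, Ω} = { {  }, { C }, { F }, { B, C }, { A, C, E }, Ω }.
Pass 1: 8 new —
  { C, F }  = { C } ∪ { F }
  { B, C, F }  = { B, C } ∪ { F }
  { B, D, F }  = ᶜ of { A, C, E }
  { A, B, C, E }  = { B, C } ∪ { A, C, E }
  { A, C, E, F }  = { A, C, E } ∪ { F }
  { A, D, E, F }  = ᶜ of { B, C }
  { A, B, C, D, E }  = ᶜ of { F }
  { A, B, D, E, F }  = ᶜ of { C }
  |family| = 14
Pass 2. New:
  { B, D }  = ᶜ of { A, C, E, F }
  { D, F }  = ᶜ of { A, B, C, E }
  { A, D, E }  = ᶜ of { B, C, F }
  { A, B, D, E }  = ᶜ of { C, F }
  { B, C, D, F }  = { B, D, F } ∪ { B, C, F }
  { A, B, C, E, F }  = { A, C, E, F } ∪ { B, C, F }
  { A, C, D, E, F }  = { A, C, E, F } ∪ { A, D, E, F }
  |family| = 21
Pass 3 (6 new):
  { B }  = ᶜ of { A, C, D, E, F }
  { D }  = ᶜ of { A, B, C, E, F }
  { A, E }  = ᶜ of { B, C, D, F }
  { B, C, D }  = { B, D } ∪ { C }
  { C, D, F }  = { D, F } ∪ { C }
  { A, C, D, E }  = { A, C, E } ∪ { A, D, E }
  |family| = 27
Pass 4: +4 →
  { B, F }  = ᶜ of { A, C, D, E }
  { C, D }  = { C } ∪ { D }
  { A, B, E }  = ᶜ of { C, D, F }
  { A, E, F }  = ᶜ of { B, C, D }
  |family| = 31
Pass 5. New:
  { A, B, E, F }  = ᶜ of { C, D }
  |family| = 32
After Pass 6 the family is unchanged; done.

Therefore σ(𝒜) = { {  }, { B }, { C }, { D }, { F }, { A, E }, { B, C }, { B, D }, { B, F }, { C, D }, { C, F }, { D, F }, { A, B, E }, { A, C, E }, { A, D, E }, { A, E, F }, { B, C, D }, { B, C, F }, { B, D, F }, { C, D, F }, { A, B, C, E }, { A, B, D, E }, { A, B, E, F }, { A, C, D, E }, { A, C, E, F }, { A, D, E, F }, { B, C, D, F }, { A, B, C, D, E }, { A, B, C, E, F }, { A, B, D, E, F }, { A, C, D, E, F }, Ω } (|σ(𝒜)| = 32).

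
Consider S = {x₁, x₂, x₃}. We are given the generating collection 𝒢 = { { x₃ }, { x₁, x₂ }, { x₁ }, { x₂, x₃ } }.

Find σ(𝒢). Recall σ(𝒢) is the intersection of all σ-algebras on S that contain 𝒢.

Begin from { {  }, { x₁ }, { x₃ }, { x₁, x₂ }, { x₂, x₃ }, S } (that is, 𝒢 plus ∅ and S).
Iteration 1: 1 new —
  { x₁, x₃ }  = { x₃ } ∪ { x₁ }
  (now 7)
Iteration 2. New:
  { x₂ }  = S∖{ x₁, x₃ }
  (now 8)
After Iteration 3 the family is unchanged; done.

|σ(𝒢)| = 8.  σ(𝒢) = { {  }, { x₁ }, { x₂ }, { x₃ }, { x₁, x₂ }, { x₁, x₃ }, { x₂, x₃ }, S }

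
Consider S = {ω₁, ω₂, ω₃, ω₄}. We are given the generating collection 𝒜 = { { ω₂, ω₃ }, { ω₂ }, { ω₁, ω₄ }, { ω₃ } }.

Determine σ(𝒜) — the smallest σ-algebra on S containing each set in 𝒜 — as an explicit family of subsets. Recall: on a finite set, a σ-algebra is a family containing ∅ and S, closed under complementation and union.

σ(𝒜) (8 sets): { ∅, { ω₂ }, { ω₃ }, { ω₁, ω₄ }, { ω₂, ω₃ }, { ω₁, ω₂, ω₄ }, { ω₁, ω₃, ω₄ }, S }

Derivation:
Take S₀ = 𝒜 ∪ {∅, S} = { ∅, { ω₂ }, { ω₃ }, { ω₁, ω₄ }, { ω₂, ω₃ }, S }.
Pass 1 (2 new):
  { ω₁, ω₂, ω₄ }  = S∖{ ω₃ }
  { ω₁, ω₃, ω₄ }  = S∖{ ω₂ }
  [8 total]
Pass 2: stable.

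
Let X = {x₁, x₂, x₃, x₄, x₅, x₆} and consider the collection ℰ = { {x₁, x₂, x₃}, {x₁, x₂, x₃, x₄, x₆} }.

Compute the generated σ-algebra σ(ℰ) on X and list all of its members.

σ(ℰ) (8 sets): { {}, {x₅}, {x₄, x₆}, {x₁, x₂, x₃}, {x₄, x₅, x₆}, {x₁, x₂, x₃, x₅}, {x₁, x₂, x₃, x₄, x₆}, X }

Trace:
Begin from { {}, {x₁, x₂, x₃}, {x₁, x₂, x₃, x₄, x₆}, X } (that is, ℰ plus ∅ and X).
Iteration 1. New:
  {x₅}  = {x₁, x₂, x₃, x₄, x₆}ᶜ
  {x₄, x₅, x₆}  = {x₁, x₂, x₃}ᶜ
  — 6 sets.
Iteration 2 adds 1:
  {x₁, x₂, x₃, x₅}  = {x₁, x₂, x₃} ∪ {x₅}
  — 7 sets.
Iteration 3 (1 new):
  {x₄, x₆}  = {x₁, x₂, x₃, x₅}ᶜ
  — 8 sets.
Iteration 4: closed — nothing new.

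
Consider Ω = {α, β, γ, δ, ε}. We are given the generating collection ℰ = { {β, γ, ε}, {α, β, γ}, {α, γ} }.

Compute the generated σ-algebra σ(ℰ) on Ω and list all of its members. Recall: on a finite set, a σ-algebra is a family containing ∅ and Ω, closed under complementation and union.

σ(ℰ) = { {}, {α}, {β}, {γ}, {δ}, {ε}, {α, β}, {α, γ}, {α, δ}, {α, ε}, {β, γ}, {β, δ}, {β, ε}, {γ, δ}, {γ, ε}, {δ, ε}, {α, β, γ}, {α, β, δ}, {α, β, ε}, {α, γ, δ}, {α, γ, ε}, {α, δ, ε}, {β, γ, δ}, {β, γ, ε}, {β, δ, ε}, {γ, δ, ε}, {α, β, γ, δ}, {α, β, γ, ε}, {α, β, δ, ε}, {α, γ, δ, ε}, {β, γ, δ, ε}, Ω }

Derivation:
Take S₀ = ℰ ∪ {∅, Ω} = { {}, {α, γ}, {α, β, γ}, {β, γ, ε}, Ω }.
Pass 1: +4 →
  {α, δ}  = Ω∖{β, γ, ε}
  {δ, ε}  = Ω∖{α, β, γ}
  {β, δ, ε}  = Ω∖{α, γ}
  {α, β, γ, ε}  = {β, γ, ε} ∪ {α, β, γ}
Pass 2 (7 new):
  {δ}  = Ω∖{α, β, γ, ε}
  {α, γ, δ}  = {α, δ} ∪ {α, γ}
  {α, δ, ε}  = {δ, ε} ∪ {α, δ}
  {α, β, γ, δ}  = {α, β, γ} ∪ {α, δ}
  {α, β, δ, ε}  = {α, δ} ∪ {β, δ, ε}
  {α, γ, δ, ε}  = {δ, ε} ∪ {α, γ}
  {β, γ, δ, ε}  = {δ, ε} ∪ {β, γ, ε}
Pass 3 adds 6:
  {α}  = Ω∖{β, γ, δ, ε}
  {β}  = Ω∖{α, γ, δ, ε}
  {γ}  = Ω∖{α, β, δ, ε}
  {ε}  = Ω∖{α, β, γ, δ}
  {β, γ}  = Ω∖{α, δ, ε}
  {β, ε}  = Ω∖{α, γ, δ}
Pass 4 (10 new):
  {α, β}  = {β} ∪ {α}
  {α, ε}  = {ε} ∪ {α}
  {β, δ}  = {β} ∪ {δ}
  {γ, δ}  = {γ} ∪ {δ}
  {γ, ε}  = {ε} ∪ {γ}
  {α, β, δ}  = {β} ∪ {α, δ}
  {α, β, ε}  = {β, ε} ∪ {α}
  {α, γ, ε}  = {ε} ∪ {α, γ}
  {β, γ, δ}  = {β, γ} ∪ {δ}
  {γ, δ, ε}  = {δ, ε} ∪ {γ}
After Pass 5 the family is unchanged; done.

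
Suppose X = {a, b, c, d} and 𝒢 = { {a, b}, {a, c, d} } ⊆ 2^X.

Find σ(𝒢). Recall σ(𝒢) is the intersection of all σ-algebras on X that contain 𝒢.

Start: 𝒢 ∪ {∅, X} = { {}, {a, b}, {a, c, d}, X }.
Iteration 1: 2 new —
  {b}  = ᶜ of {a, c, d}
  {c, d}  = ᶜ of {a, b}
  [6 total]
Iteration 2 adds 1:
  {b, c, d}  = {c, d} ∪ {b}
  [7 total]
Iteration 3: +1 →
  {a}  = ᶜ of {b, c, d}
  [8 total]
Iteration 4: closed — nothing new.

Therefore σ(𝒢) = { {}, {a}, {b}, {a, b}, {c, d}, {a, c, d}, {b, c, d}, X } (|σ(𝒢)| = 8).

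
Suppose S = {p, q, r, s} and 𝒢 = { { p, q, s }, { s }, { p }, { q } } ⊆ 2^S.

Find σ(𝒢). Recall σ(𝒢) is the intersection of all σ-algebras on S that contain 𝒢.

Begin from { {}, { p }, { q }, { s }, { p, q, s }, S } (that is, 𝒢 plus ∅ and S).
Pass 1 (7 new):
  { r }  = ᶜ of { p, q, s }
  { p, q }  = { q } ∪ { p }
  { p, s }  = { s } ∪ { p }
  { q, s }  = { s } ∪ { q }
  { p, q, r }  = ᶜ of { s }
  { p, r, s }  = ᶜ of { q }
  { q, r, s }  = ᶜ of { p }
Pass 2: +3 →
  { p, r }  = ᶜ of { q, s }
  { q, r }  = ᶜ of { p, s }
  { r, s }  = ᶜ of { p, q }
After Pass 3 the family is unchanged; done.

Hence σ(𝒢) has 16 members: { {}, { p }, { q }, { r }, { s }, { p, q }, { p, r }, { p, s }, { q, r }, { q, s }, { r, s }, { p, q, r }, { p, q, s }, { p, r, s }, { q, r, s }, S }.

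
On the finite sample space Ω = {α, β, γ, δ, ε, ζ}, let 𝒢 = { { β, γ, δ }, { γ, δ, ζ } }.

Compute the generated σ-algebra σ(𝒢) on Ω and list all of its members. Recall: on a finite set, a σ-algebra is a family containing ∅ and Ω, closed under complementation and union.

σ(𝒢) (16 sets): { {}, { β }, { ζ }, { α, ε }, { β, ζ }, { γ, δ }, { α, β, ε }, { α, ε, ζ }, { β, γ, δ }, { γ, δ, ζ }, { α, β, ε, ζ }, { α, γ, δ, ε }, { β, γ, δ, ζ }, { α, β, γ, δ, ε }, { α, γ, δ, ε, ζ }, Ω }

Working:
Begin from { {}, { β, γ, δ }, { γ, δ, ζ }, Ω } (that is, 𝒢 plus ∅ and Ω).
Pass 1. New:
  { α, β, ε }  = { γ, δ, ζ }ᶜ
  { α, ε, ζ }  = { β, γ, δ }ᶜ
  { β, γ, δ, ζ }  = { γ, δ, ζ } ∪ { β, γ, δ }
  (now 7)
Pass 2. New:
  { α, ε }  = { β, γ, δ, ζ }ᶜ
  { α, β, ε, ζ }  = { α, β, ε } ∪ { α, ε, ζ }
  { α, β, γ, δ, ε }  = { α, β, ε } ∪ { β, γ, δ }
  { α, γ, δ, ε, ζ }  = { α, ε, ζ } ∪ { γ, δ, ζ }
  (now 11)
Pass 3: +3 →
  { β }  = { α, γ, δ, ε, ζ }ᶜ
  { ζ }  = { α, β, γ, δ, ε }ᶜ
  { γ, δ }  = { α, β, ε, ζ }ᶜ
  (now 14)
Pass 4: +2 →
  { β, ζ }  = { ζ } ∪ { β }
  { α, γ, δ, ε }  = { γ, δ } ∪ { α, ε }
  (now 16)
Pass 5: stable.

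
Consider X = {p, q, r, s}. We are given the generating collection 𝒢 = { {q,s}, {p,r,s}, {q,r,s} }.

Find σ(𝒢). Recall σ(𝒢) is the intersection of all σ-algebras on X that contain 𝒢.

σ(𝒢) = { {}, {p}, {q}, {r}, {s}, {p,q}, {p,r}, {p,s}, {q,r}, {q,s}, {r,s}, {p,q,r}, {p,q,s}, {p,r,s}, {q,r,s}, X }

Derivation:
Initial family (5 sets): { {}, {q,s}, {p,r,s}, {q,r,s}, X }.
Round 1: 3 new —
  {p}  = X∖{q,r,s}
  {q}  = X∖{p,r,s}
  {p,r}  = X∖{q,s}
Round 2: 3 new —
  {p,q}  = {q} ∪ {p}
  {p,q,r}  = {q} ∪ {p,r}
  {p,q,s}  = {q,s} ∪ {p}
Round 3: +3 →
  {r}  = X∖{p,q,s}
  {s}  = X∖{p,q,r}
  {r,s}  = X∖{p,q}
Round 4: +2 →
  {p,s}  = {s} ∪ {p}
  {q,r}  = {r} ∪ {q}
Round 5: already closed under ᶜ and ∪.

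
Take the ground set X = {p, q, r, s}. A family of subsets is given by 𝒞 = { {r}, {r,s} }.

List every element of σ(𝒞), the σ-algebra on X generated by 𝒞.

|σ(𝒞)| = 8.  σ(𝒞) = { ∅, {r}, {s}, {p,q}, {r,s}, {p,q,r}, {p,q,s}, X }

Working:
Initial family (4 sets): { ∅, {r}, {r,s}, X }.
Step 1: +2 →
  {p,q}  = {r,s}ᶜ
  {p,q,s}  = {r}ᶜ
  |family| = 6
Step 2: +1 →
  {p,q,r}  = {r} ∪ {p,q}
  |family| = 7
Step 3. New:
  {s}  = {p,q,r}ᶜ
  |family| = 8
Step 4: closed — nothing new.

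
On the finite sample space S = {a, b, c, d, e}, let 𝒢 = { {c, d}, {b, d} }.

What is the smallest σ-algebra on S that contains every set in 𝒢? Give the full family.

Start: 𝒢 ∪ {∅, S} = { {}, {b, d}, {c, d}, S }.
Round 1 (3 new):
  {a, b, e}  = {c, d}ᶜ
  {a, c, e}  = {b, d}ᶜ
  {b, c, d}  = {b, d} ∪ {c, d}
  |family| = 7
Round 2 (4 new):
  {a, e}  = {b, c, d}ᶜ
  {a, b, c, e}  = {a, b, e} ∪ {a, c, e}
  {a, b, d, e}  = {a, b, e} ∪ {b, d}
  {a, c, d, e}  = {c, d} ∪ {a, c, e}
  |family| = 11
Round 3 adds 3:
  {b}  = {a, c, d, e}ᶜ
  {c}  = {a, b, d, e}ᶜ
  {d}  = {a, b, c, e}ᶜ
  |family| = 14
Round 4: +2 →
  {b, c}  = {c} ∪ {b}
  {a, d, e}  = {a, e} ∪ {d}
  |family| = 16
Round 5: stable.

|σ(𝒢)| = 16.  σ(𝒢) = { {}, {b}, {c}, {d}, {a, e}, {b, c}, {b, d}, {c, d}, {a, b, e}, {a, c, e}, {a, d, e}, {b, c, d}, {a, b, c, e}, {a, b, d, e}, {a, c, d, e}, S }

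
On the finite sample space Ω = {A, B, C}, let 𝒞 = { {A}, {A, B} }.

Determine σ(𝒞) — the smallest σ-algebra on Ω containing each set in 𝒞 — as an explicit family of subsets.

|σ(𝒞)| = 8.  σ(𝒞) = { {}, {A}, {B}, {C}, {A, B}, {A, C}, {B, C}, Ω }

Working:
Initial family (4 sets): { {}, {A}, {A, B}, Ω }.
Iteration 1 adds 2:
  {C}  = ᶜ of {A, B}
  {B, C}  = ᶜ of {A}
  [6 total]
Iteration 2 adds 1:
  {A, C}  = {C} ∪ {A}
  [7 total]
Iteration 3 adds 1:
  {B}  = ᶜ of {A, C}
  [8 total]
Iteration 4 adds nothing — fixpoint reached.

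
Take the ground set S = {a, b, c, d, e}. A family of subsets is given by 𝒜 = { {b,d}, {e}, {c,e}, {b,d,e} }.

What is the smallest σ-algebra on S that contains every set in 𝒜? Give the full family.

σ(𝒜) (16 sets): { ∅, {a}, {c}, {e}, {a,c}, {a,e}, {b,d}, {c,e}, {a,b,d}, {a,c,e}, {b,c,d}, {b,d,e}, {a,b,c,d}, {a,b,d,e}, {b,c,d,e}, S }

Derivation:
Seed the family with 𝒜 together with ∅ and S: { ∅, {e}, {b,d}, {c,e}, {b,d,e}, S }.
Pass 1 (5 new):
  {a,c}  = S∖{b,d,e}
  {a,b,d}  = S∖{c,e}
  {a,c,e}  = S∖{b,d}
  {a,b,c,d}  = S∖{e}
  {b,c,d,e}  = {c,e} ∪ {b,d}
  [11 total]
Pass 2 adds 2:
  {a}  = S∖{b,c,d,e}
  {a,b,d,e}  = {a,b,d} ∪ {e}
  [13 total]
Pass 3: 2 new —
  {c}  = S∖{a,b,d,e}
  {a,e}  = {e} ∪ {a}
  [15 total]
Pass 4 (1 new):
  {b,c,d}  = S∖{a,e}
  [16 total]
After Pass 5 the family is unchanged; done.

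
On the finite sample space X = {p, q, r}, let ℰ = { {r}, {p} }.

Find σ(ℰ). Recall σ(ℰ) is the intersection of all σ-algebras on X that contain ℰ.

Take S₀ = ℰ ∪ {∅, X} = { {}, {p}, {r}, X }.
Iteration 1. New:
  {p, q}  = complement {r}
  {p, r}  = {r} ∪ {p}
  {q, r}  = complement {p}
  (now 7)
Iteration 2: 1 new —
  {q}  = complement {p, r}
  (now 8)
After Iteration 3 the family is unchanged; done.

Hence σ(ℰ) has 8 members: { {}, {p}, {q}, {r}, {p, q}, {p, r}, {q, r}, X }.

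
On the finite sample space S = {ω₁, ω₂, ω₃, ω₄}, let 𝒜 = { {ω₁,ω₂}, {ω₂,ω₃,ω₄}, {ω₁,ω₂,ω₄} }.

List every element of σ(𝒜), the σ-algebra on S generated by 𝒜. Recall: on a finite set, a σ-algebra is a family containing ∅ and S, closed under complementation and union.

Start: 𝒜 ∪ {∅, S} = { ∅, {ω₁,ω₂}, {ω₁,ω₂,ω₄}, {ω₂,ω₃,ω₄}, S }.
Pass 1 adds 3:
  {ω₁}  = ᶜ of {ω₂,ω₃,ω₄}
  {ω₃}  = ᶜ of {ω₁,ω₂,ω₄}
  {ω₃,ω₄}  = ᶜ of {ω₁,ω₂}
  — 8 sets.
Pass 2 (3 new):
  {ω₁,ω₃}  = {ω₃} ∪ {ω₁}
  {ω₁,ω₂,ω₃}  = {ω₃} ∪ {ω₁,ω₂}
  {ω₁,ω₃,ω₄}  = {ω₃,ω₄} ∪ {ω₁}
  — 11 sets.
Pass 3: 3 new —
  {ω₂}  = ᶜ of {ω₁,ω₃,ω₄}
  {ω₄}  = ᶜ of {ω₁,ω₂,ω₃}
  {ω₂,ω₄}  = ᶜ of {ω₁,ω₃}
  — 14 sets.
Pass 4 (2 new):
  {ω₁,ω₄}  = {ω₄} ∪ {ω₁}
  {ω₂,ω₃}  = {ω₃} ∪ {ω₂}
  — 16 sets.
Pass 5: no new sets; the family is a σ-algebra.

σ(𝒜) = { ∅, {ω₁}, {ω₂}, {ω₃}, {ω₄}, {ω₁,ω₂}, {ω₁,ω₃}, {ω₁,ω₄}, {ω₂,ω₃}, {ω₂,ω₄}, {ω₃,ω₄}, {ω₁,ω₂,ω₃}, {ω₁,ω₂,ω₄}, {ω₁,ω₃,ω₄}, {ω₂,ω₃,ω₄}, S }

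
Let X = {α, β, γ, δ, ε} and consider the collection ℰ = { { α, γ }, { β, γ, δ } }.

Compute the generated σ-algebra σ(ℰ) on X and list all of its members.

σ(ℰ) (16 sets): { {  }, { α }, { γ }, { ε }, { α, γ }, { α, ε }, { β, δ }, { γ, ε }, { α, β, δ }, { α, γ, ε }, { β, γ, δ }, { β, δ, ε }, { α, β, γ, δ }, { α, β, δ, ε }, { β, γ, δ, ε }, X }

Working:
Take S₀ = ℰ ∪ {∅, X} = { {  }, { α, γ }, { β, γ, δ }, X }.
Pass 1: 3 new —
  { α, ε }  = complement { β, γ, δ }
  { β, δ, ε }  = complement { α, γ }
  { α, β, γ, δ }  = { α, γ } ∪ { β, γ, δ }
  (now 7)
Pass 2: 4 new —
  { ε }  = complement { α, β, γ, δ }
  { α, γ, ε }  = { α, γ } ∪ { α, ε }
  { α, β, δ, ε }  = { α, ε } ∪ { β, δ, ε }
  { β, γ, δ, ε }  = { β, γ, δ } ∪ { β, δ, ε }
  (now 11)
Pass 3 adds 3:
  { α }  = complement { β, γ, δ, ε }
  { γ }  = complement { α, β, δ, ε }
  { β, δ }  = complement { α, γ, ε }
  (now 14)
Pass 4. New:
  { γ, ε }  = { γ } ∪ { ε }
  { α, β, δ }  = { β, δ } ∪ { α }
  (now 16)
Pass 5 adds nothing — fixpoint reached.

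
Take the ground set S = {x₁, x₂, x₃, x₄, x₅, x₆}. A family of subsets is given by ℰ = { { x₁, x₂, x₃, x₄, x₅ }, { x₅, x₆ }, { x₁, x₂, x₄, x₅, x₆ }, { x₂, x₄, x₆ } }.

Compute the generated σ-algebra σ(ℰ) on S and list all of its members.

Start: ℰ ∪ {∅, S} = { {}, { x₅, x₆ }, { x₂, x₄, x₆ }, { x₁, x₂, x₃, x₄, x₅ }, { x₁, x₂, x₄, x₅, x₆ }, S }.
Round 1 adds 5:
  { x₃ }  = ᶜ of { x₁, x₂, x₄, x₅, x₆ }
  { x₆ }  = ᶜ of { x₁, x₂, x₃, x₄, x₅ }
  { x₁, x₃, x₅ }  = ᶜ of { x₂, x₄, x₆ }
  { x₁, x₂, x₃, x₄ }  = ᶜ of { x₅, x₆ }
  { x₂, x₄, x₅, x₆ }  = { x₂, x₄, x₆ } ∪ { x₅, x₆ }
  |family| = 11
Round 2. New:
  { x₁, x₃ }  = ᶜ of { x₂, x₄, x₅, x₆ }
  { x₃, x₆ }  = { x₆ } ∪ { x₃ }
  { x₃, x₅, x₆ }  = { x₅, x₆ } ∪ { x₃ }
  { x₁, x₃, x₅, x₆ }  = { x₅, x₆ } ∪ { x₁, x₃, x₅ }
  { x₂, x₃, x₄, x₆ }  = { x₂, x₄, x₆ } ∪ { x₃ }
  { x₁, x₂, x₃, x₄, x₆ }  = { x₂, x₄, x₆ } ∪ { x₁, x₂, x₃, x₄ }
  { x₂, x₃, x₄, x₅, x₆ }  = { x₃ } ∪ { x₂, x₄, x₅, x₆ }
  |family| = 18
Round 3: 7 new —
  { x₁ }  = ᶜ of { x₂, x₃, x₄, x₅, x₆ }
  { x₅ }  = ᶜ of { x₁, x₂, x₃, x₄, x₆ }
  { x₁, x₅ }  = ᶜ of { x₂, x₃, x₄, x₆ }
  { x₂, x₄ }  = ᶜ of { x₁, x₃, x₅, x₆ }
  { x₁, x₂, x₄ }  = ᶜ of { x₃, x₅, x₆ }
  { x₁, x₃, x₆ }  = { x₁, x₃ } ∪ { x₃, x₆ }
  { x₁, x₂, x₄, x₅ }  = ᶜ of { x₃, x₆ }
  |family| = 25
Round 4: +6 →
  { x₁, x₆ }  = { x₆ } ∪ { x₁ }
  { x₃, x₅ }  = { x₅ } ∪ { x₃ }
  { x₁, x₅, x₆ }  = { x₅, x₆ } ∪ { x₁, x₅ }
  { x₂, x₃, x₄ }  = { x₃ } ∪ { x₂, x₄ }
  { x₂, x₄, x₅ }  = ᶜ of { x₁, x₃, x₆ }
  { x₁, x₂, x₄, x₆ }  = { x₂, x₄, x₆ } ∪ { x₁, x₂, x₄ }
  |family| = 31
Round 5. New:
  { x₂, x₃, x₄, x₅ }  = ᶜ of { x₁, x₆ }
  |family| = 32
After Round 6 the family is unchanged; done.

|σ(ℰ)| = 32.  σ(ℰ) = { {}, { x₁ }, { x₃ }, { x₅ }, { x₆ }, { x₁, x₃ }, { x₁, x₅ }, { x₁, x₆ }, { x₂, x₄ }, { x₃, x₅ }, { x₃, x₆ }, { x₅, x₆ }, { x₁, x₂, x₄ }, { x₁, x₃, x₅ }, { x₁, x₃, x₆ }, { x₁, x₅, x₆ }, { x₂, x₃, x₄ }, { x₂, x₄, x₅ }, { x₂, x₄, x₆ }, { x₃, x₅, x₆ }, { x₁, x₂, x₃, x₄ }, { x₁, x₂, x₄, x₅ }, { x₁, x₂, x₄, x₆ }, { x₁, x₃, x₅, x₆ }, { x₂, x₃, x₄, x₅ }, { x₂, x₃, x₄, x₆ }, { x₂, x₄, x₅, x₆ }, { x₁, x₂, x₃, x₄, x₅ }, { x₁, x₂, x₃, x₄, x₆ }, { x₁, x₂, x₄, x₅, x₆ }, { x₂, x₃, x₄, x₅, x₆ }, S }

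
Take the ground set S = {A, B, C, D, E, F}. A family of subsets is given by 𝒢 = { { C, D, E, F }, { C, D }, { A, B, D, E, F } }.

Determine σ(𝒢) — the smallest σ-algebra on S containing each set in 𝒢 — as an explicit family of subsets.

|σ(𝒢)| = 16.  σ(𝒢) = { {}, { C }, { D }, { A, B }, { C, D }, { E, F }, { A, B, C }, { A, B, D }, { C, E, F }, { D, E, F }, { A, B, C, D }, { A, B, E, F }, { C, D, E, F }, { A, B, C, E, F }, { A, B, D, E, F }, S }

Trace:
Start: 𝒢 ∪ {∅, S} = { {}, { C, D }, { C, D, E, F }, { A, B, D, E, F }, S }.
Pass 1: 3 new —
  { C }  = S∖{ A, B, D, E, F }
  { A, B }  = S∖{ C, D, E, F }
  { A, B, E, F }  = S∖{ C, D }
  [8 total]
Pass 2 adds 3:
  { A, B, C }  = { C } ∪ { A, B }
  { A, B, C, D }  = { C, D } ∪ { A, B }
  { A, B, C, E, F }  = { C } ∪ { A, B, E, F }
  [11 total]
Pass 3. New:
  { D }  = S∖{ A, B, C, E, F }
  { E, F }  = S∖{ A, B, C, D }
  { D, E, F }  = S∖{ A, B, C }
  [14 total]
Pass 4 adds 2:
  { A, B, D }  = { A, B } ∪ { D }
  { C, E, F }  = { C } ∪ { E, F }
  [16 total]
Pass 5: stable.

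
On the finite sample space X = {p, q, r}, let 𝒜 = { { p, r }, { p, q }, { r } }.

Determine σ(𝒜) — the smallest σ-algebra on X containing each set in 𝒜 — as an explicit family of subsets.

Answer: σ(𝒜) = { {  }, { p }, { q }, { r }, { p, q }, { p, r }, { q, r }, X }

Derivation:
Seed the family with 𝒜 together with ∅ and X: { {  }, { r }, { p, q }, { p, r }, X }.
Step 1 (1 new):
  { q }  = complement { p, r }
  — 6 sets.
Step 2 (1 new):
  { q, r }  = { r } ∪ { q }
  — 7 sets.
Step 3: 1 new —
  { p }  = complement { q, r }
  — 8 sets.
Step 4: closed — nothing new.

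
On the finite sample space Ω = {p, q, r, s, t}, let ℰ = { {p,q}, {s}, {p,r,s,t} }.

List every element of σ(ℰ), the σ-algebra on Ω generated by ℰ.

Take S₀ = ℰ ∪ {∅, Ω} = { {}, {s}, {p,q}, {p,r,s,t}, Ω }.
Round 1 adds 4:
  {q}  = ᶜ of {p,r,s,t}
  {p,q,s}  = {p,q} ∪ {s}
  {r,s,t}  = ᶜ of {p,q}
  {p,q,r,t}  = ᶜ of {s}
  — 9 sets.
Round 2 (3 new):
  {q,s}  = {q} ∪ {s}
  {r,t}  = ᶜ of {p,q,s}
  {q,r,s,t}  = {r,s,t} ∪ {q}
  — 12 sets.
Round 3 adds 3:
  {p}  = ᶜ of {q,r,s,t}
  {p,r,t}  = ᶜ of {q,s}
  {q,r,t}  = {r,t} ∪ {q}
  — 15 sets.
Round 4 adds 1:
  {p,s}  = ᶜ of {q,r,t}
  — 16 sets.
Round 5: already closed under ᶜ and ∪.

|σ(ℰ)| = 16.  σ(ℰ) = { {}, {p}, {q}, {s}, {p,q}, {p,s}, {q,s}, {r,t}, {p,q,s}, {p,r,t}, {q,r,t}, {r,s,t}, {p,q,r,t}, {p,r,s,t}, {q,r,s,t}, Ω }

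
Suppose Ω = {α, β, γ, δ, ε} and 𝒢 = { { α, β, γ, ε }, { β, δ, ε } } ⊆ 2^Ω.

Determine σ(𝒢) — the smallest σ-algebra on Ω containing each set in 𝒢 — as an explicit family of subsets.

Take S₀ = 𝒢 ∪ {∅, Ω} = { ∅, { β, δ, ε }, { α, β, γ, ε }, Ω }.
Pass 1. New:
  { δ }  = { α, β, γ, ε }ᶜ
  { α, γ }  = { β, δ, ε }ᶜ
  [6 total]
Pass 2 adds 1:
  { α, γ, δ }  = { α, γ } ∪ { δ }
  [7 total]
Pass 3: +1 →
  { β, ε }  = { α, γ, δ }ᶜ
  [8 total]
Pass 4: closed — nothing new.

Therefore σ(𝒢) = { ∅, { δ }, { α, γ }, { β, ε }, { α, γ, δ }, { β, δ, ε }, { α, β, γ, ε }, Ω } (|σ(𝒢)| = 8).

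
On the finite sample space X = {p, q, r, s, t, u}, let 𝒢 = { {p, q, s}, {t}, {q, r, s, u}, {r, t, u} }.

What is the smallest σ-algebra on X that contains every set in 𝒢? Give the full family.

σ(𝒢) = { {}, {p}, {t}, {p, t}, {q, s}, {r, u}, {p, q, s}, {p, r, u}, {q, s, t}, {r, t, u}, {p, q, s, t}, {p, r, t, u}, {q, r, s, u}, {p, q, r, s, u}, {q, r, s, t, u}, X }

Working:
Begin from { {}, {t}, {p, q, s}, {r, t, u}, {q, r, s, u}, X } (that is, 𝒢 plus ∅ and X).
Step 1: +4 →
  {p, t}  = X∖{q, r, s, u}
  {p, q, s, t}  = {p, q, s} ∪ {t}
  {p, q, r, s, u}  = X∖{t}
  {q, r, s, t, u}  = {q, r, s, u} ∪ {r, t, u}
  (now 10)
Step 2 adds 3:
  {p}  = X∖{q, r, s, t, u}
  {r, u}  = X∖{p, q, s, t}
  {p, r, t, u}  = {r, t, u} ∪ {p, t}
  (now 13)
Step 3 (2 new):
  {q, s}  = X∖{p, r, t, u}
  {p, r, u}  = {r, u} ∪ {p}
  (now 15)
Step 4 adds 1:
  {q, s, t}  = X∖{p, r, u}
  (now 16)
Step 5: no new sets; the family is a σ-algebra.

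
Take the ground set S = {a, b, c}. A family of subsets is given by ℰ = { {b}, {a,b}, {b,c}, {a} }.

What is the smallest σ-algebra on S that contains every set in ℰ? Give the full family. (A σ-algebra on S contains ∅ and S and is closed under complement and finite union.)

Begin from { ∅, {a}, {b}, {a,b}, {b,c}, S } (that is, ℰ plus ∅ and S).
Round 1 (2 new):
  {c}  = S∖{a,b}
  {a,c}  = S∖{b}
  (now 8)
Round 2: no new sets; the family is a σ-algebra.

Therefore σ(ℰ) = { ∅, {a}, {b}, {c}, {a,b}, {a,c}, {b,c}, S } (|σ(ℰ)| = 8).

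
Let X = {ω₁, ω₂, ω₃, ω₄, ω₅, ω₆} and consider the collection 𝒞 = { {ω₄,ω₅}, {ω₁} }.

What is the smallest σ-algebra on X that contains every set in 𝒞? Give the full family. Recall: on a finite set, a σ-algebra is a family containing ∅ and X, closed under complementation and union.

Take S₀ = 𝒞 ∪ {∅, X} = { ∅, {ω₁}, {ω₄,ω₅}, X }.
Pass 1: +3 →
  {ω₁,ω₄,ω₅}  = {ω₄,ω₅} ∪ {ω₁}
  {ω₁,ω₂,ω₃,ω₆}  = complement {ω₄,ω₅}
  {ω₂,ω₃,ω₄,ω₅,ω₆}  = complement {ω₁}
Pass 2: +1 →
  {ω₂,ω₃,ω₆}  = complement {ω₁,ω₄,ω₅}
Pass 3: closed — nothing new.

Therefore σ(𝒞) = { ∅, {ω₁}, {ω₄,ω₅}, {ω₁,ω₄,ω₅}, {ω₂,ω₃,ω₆}, {ω₁,ω₂,ω₃,ω₆}, {ω₂,ω₃,ω₄,ω₅,ω₆}, X } (|σ(𝒞)| = 8).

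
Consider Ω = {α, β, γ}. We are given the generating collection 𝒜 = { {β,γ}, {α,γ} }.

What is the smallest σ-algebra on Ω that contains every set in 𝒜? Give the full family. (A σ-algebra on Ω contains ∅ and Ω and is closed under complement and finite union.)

Take S₀ = 𝒜 ∪ {∅, Ω} = { {}, {α,γ}, {β,γ}, Ω }.
Pass 1 adds 2:
  {α}  = ᶜ of {β,γ}
  {β}  = ᶜ of {α,γ}
  |family| = 6
Pass 2 adds 1:
  {α,β}  = {β} ∪ {α}
  |family| = 7
Pass 3: +1 →
  {γ}  = ᶜ of {α,β}
  |family| = 8
Pass 4: no new sets; the family is a σ-algebra.

Hence σ(𝒜) has 8 members: { {}, {α}, {β}, {γ}, {α,β}, {α,γ}, {β,γ}, Ω }.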